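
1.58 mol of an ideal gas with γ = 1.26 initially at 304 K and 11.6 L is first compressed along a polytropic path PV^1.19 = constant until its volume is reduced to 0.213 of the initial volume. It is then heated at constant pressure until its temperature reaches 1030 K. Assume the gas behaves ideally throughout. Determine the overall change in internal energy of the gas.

36700 J

P₁ = nRT₁/V₁ = 1.58×8.314×304/11.6 = 344 kPa.
Step 1 — Polytropic n=1.19: T₂ = T₁(V₁/V₂)^(n−1) = 304×(4.69)^0.19 = 408 K; P₂ = P₁(V₁/V₂)^n = 2170 kPa.
W = (P₁V₁−P₂V₂)/(n−1) = (344×11.6−2170×2.47)/0.19 = -7180 J.
ΔU = nCvΔT = 1.58×32.0×(408−304) = 5250 J.
Q = ΔU + W = -1930 J.
State after step 1: P = 2170 kPa, V = 2.47 L, T = 408 K.
Step 2 — Isobaric: P stays 2170 kPa; V/T = const ⇒ T₂ = 1030 K, V₂ = 6.24 L.
W = PΔV = 2170×(6.24−2.47) kPa·L = 8170 J.
ΔU = nCvΔT = 1.58×32.0×(1030−408) = 31400 J.
Q = ΔU + W = nCpΔT = 39600 J.
Net over both steps: W = 994 J, Q = 37700 J, ΔU = 36700 J.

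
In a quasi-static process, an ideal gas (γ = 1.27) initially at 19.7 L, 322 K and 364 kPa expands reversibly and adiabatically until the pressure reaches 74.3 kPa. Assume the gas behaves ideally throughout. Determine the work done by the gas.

7610 J

n = P₁V₁/(RT₁) = 364×19.7/(8.314×322) = 2.68 mol.
Adiabatic: T₂/T₁ = (P₂/P₁)^((γ−1)/γ) ⇒ T₂ = 322×(0.204)^0.213 = 230 K; V₂ = 68.8 L.
ΔU = nCvΔT = 2.68×30.8×(230−322) = -7610 J.
Q = 0 for an adiabatic process, so W = −ΔU = 7610 J.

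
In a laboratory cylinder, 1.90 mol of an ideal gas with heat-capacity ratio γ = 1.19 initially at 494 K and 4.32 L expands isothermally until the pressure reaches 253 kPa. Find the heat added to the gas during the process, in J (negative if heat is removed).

P₁ = nRT₁/V₁ = 1.90×8.314×494/4.32 = 1810 kPa.
Isothermal: T stays 494 K; PV = const ⇒ V₂ = 30.8 L, P₂ = 253 kPa.
ΔU = 0 (ideal gas, T constant).
W = nRT ln(V₂/V₁) = 1.90×8.314×494×ln(7.14) = 15300 J.
Q = ΔU + W = 15300 J.

15300 J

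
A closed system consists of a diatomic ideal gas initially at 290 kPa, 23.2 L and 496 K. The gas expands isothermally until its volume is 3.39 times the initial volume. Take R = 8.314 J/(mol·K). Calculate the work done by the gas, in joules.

n = P₁V₁/(RT₁) = 290×23.2/(8.314×496) = 1.63 mol.
Isothermal: T stays 496 K; PV = const ⇒ V₂ = 78.6 L, P₂ = 85.5 kPa.
W = nRT ln(V₂/V₁) = 1.63×8.314×496×ln(3.39) = 8210 J.

8210 J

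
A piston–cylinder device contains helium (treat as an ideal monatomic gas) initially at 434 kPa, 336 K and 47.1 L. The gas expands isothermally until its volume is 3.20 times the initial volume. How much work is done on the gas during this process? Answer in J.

n = P₁V₁/(RT₁) = 434×47.1/(8.314×336) = 7.32 mol.
Isothermal: T stays 336 K; PV = const ⇒ V₂ = 151 L, P₂ = 136 kPa.
W = nRT ln(V₂/V₁) = 7.32×8.314×336×ln(3.20) = 23800 J.
Work done on the gas = −W_by = -23800 J.

-23800 J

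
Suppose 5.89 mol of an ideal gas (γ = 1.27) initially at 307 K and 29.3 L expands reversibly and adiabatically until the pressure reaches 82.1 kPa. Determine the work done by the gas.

18000 J

P₁ = nRT₁/V₁ = 5.89×8.314×307/29.3 = 513 kPa.
Adiabatic: T₂/T₁ = (P₂/P₁)^((γ−1)/γ) ⇒ T₂ = 307×(0.160)^0.213 = 208 K; V₂ = 124 L.
ΔU = nCvΔT = 5.89×30.8×(208−307) = -18000 J.
Q = 0 for an adiabatic process, so W = −ΔU = 18000 J.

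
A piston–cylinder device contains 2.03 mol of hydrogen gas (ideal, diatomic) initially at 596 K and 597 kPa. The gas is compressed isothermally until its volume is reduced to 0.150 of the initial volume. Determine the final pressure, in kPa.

3980 kPa

V₁ = nRT₁/P₁ = 2.03×8.314×596/597 = 16.8 L.
Isothermal: T stays 596 K; PV = const ⇒ V₂ = 2.53 L, P₂ = 3980 kPa.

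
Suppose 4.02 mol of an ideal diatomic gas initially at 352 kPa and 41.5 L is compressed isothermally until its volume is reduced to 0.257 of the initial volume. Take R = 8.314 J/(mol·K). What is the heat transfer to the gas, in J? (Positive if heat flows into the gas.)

T₁ = P₁V₁/(nR) = 352×41.5/(4.02×8.314) = 437 K.
Isothermal: T stays 437 K; PV = const ⇒ V₂ = 10.7 L, P₂ = 1370 kPa.
ΔU = 0 (ideal gas, T constant).
W = nRT ln(V₂/V₁) = 4.02×8.314×437×ln(0.257) = -19800 J.
Q = ΔU + W = -19800 J.

-19800 J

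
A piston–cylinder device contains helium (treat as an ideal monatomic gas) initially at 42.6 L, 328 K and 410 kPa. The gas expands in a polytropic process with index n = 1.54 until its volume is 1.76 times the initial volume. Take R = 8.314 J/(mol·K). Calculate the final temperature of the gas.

242 K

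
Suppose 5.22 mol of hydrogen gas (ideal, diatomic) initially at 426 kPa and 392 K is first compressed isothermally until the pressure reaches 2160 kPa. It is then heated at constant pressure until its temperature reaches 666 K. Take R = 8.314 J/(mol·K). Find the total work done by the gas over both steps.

-15700 J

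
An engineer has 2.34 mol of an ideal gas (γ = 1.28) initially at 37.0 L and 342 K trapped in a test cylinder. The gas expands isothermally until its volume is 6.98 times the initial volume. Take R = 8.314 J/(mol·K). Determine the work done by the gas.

12900 J

P₁ = nRT₁/V₁ = 2.34×8.314×342/37.0 = 180 kPa.
Isothermal: T stays 342 K; PV = const ⇒ V₂ = 258 L, P₂ = 25.8 kPa.
W = nRT ln(V₂/V₁) = 2.34×8.314×342×ln(6.98) = 12900 J.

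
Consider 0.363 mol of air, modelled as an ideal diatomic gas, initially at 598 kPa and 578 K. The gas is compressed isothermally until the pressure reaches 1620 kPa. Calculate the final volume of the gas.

V₁ = nRT₁/P₁ = 0.363×8.314×578/598 = 2.92 L.
Isothermal: T stays 578 K; PV = const ⇒ V₂ = 1.08 L, P₂ = 1620 kPa.

1.08 L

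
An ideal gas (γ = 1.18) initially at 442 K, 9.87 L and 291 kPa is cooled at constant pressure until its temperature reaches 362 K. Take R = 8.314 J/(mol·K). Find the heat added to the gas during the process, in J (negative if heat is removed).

n = P₁V₁/(RT₁) = 291×9.87/(8.314×442) = 0.782 mol.
Isobaric: P stays 291 kPa; V/T = const ⇒ T₂ = 362 K, V₂ = 8.08 L.
W = PΔV = 291×(8.08−9.87) kPa·L = -520 J.
ΔU = nCvΔT = 0.782×46.2×(362−442) = -2890 J.
Q = ΔU + W = nCpΔT = -3410 J.

-3410 J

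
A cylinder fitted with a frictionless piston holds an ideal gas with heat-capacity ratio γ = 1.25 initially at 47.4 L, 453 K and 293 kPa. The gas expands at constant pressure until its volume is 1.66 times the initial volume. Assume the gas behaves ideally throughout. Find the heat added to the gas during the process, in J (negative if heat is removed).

45800 J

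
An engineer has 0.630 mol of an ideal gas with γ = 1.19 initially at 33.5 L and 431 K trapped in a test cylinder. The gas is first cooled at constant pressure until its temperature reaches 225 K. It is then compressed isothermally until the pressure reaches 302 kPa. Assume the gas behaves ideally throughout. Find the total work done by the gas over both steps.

-2850 J

P₁ = nRT₁/V₁ = 0.630×8.314×431/33.5 = 67.4 kPa.
Step 1 — Isobaric: P stays 67.4 kPa; V/T = const ⇒ T₂ = 225 K, V₂ = 17.5 L.
W = PΔV = 67.4×(17.5−33.5) kPa·L = -1080 J.
ΔU = nCvΔT = 0.630×43.8×(225−431) = -5680 J.
Q = ΔU + W = nCpΔT = -6760 J.
State after step 1: P = 67.4 kPa, V = 17.5 L, T = 225 K.
Step 2 — Isothermal: T stays 225 K; PV = const ⇒ V₂ = 3.90 L, P₂ = 302 kPa.
ΔU = 0 (ideal gas, T constant).
W = nRT ln(V₂/V₁) = 0.630×8.314×225×ln(0.223) = -1770 J.
Q = ΔU + W = -1770 J.
Net over both steps: W = -2850 J, Q = -8530 J, ΔU = -5680 J.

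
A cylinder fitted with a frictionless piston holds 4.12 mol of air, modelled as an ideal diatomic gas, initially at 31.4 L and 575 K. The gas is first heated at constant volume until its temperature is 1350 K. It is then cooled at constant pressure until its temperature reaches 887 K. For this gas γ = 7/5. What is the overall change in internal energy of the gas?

P₁ = nRT₁/V₁ = 4.12×8.314×575/31.4 = 627 kPa.
Step 1 — Isochoric: V stays 31.4 L; P/T = const ⇒ T₂ = 1350 K, P₂ = 1470 kPa.
W = 0 (no volume change).
ΔU = nCvΔT = 4.12×20.8×(1350−575) = 66400 J.
Q = ΔU = 66400 J.
State after step 1: P = 1470 kPa, V = 31.4 L, T = 1350 K.
Step 2 — Isobaric: P stays 1470 kPa; V/T = const ⇒ T₂ = 887 K, V₂ = 20.6 L.
W = PΔV = 1470×(20.6−31.4) kPa·L = -15900 J.
ΔU = nCvΔT = 4.12×20.8×(887−1350) = -39600 J.
Q = ΔU + W = nCpΔT = -55500 J.
Net over both steps: W = -15900 J, Q = 10900 J, ΔU = 26700 J.

26700 J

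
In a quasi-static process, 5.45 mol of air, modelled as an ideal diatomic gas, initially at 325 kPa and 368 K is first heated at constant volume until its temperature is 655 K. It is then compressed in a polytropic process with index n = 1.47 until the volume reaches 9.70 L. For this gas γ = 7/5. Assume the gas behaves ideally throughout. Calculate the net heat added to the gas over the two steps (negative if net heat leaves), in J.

45600 J

V₁ = nRT₁/P₁ = 5.45×8.314×368/325 = 51.3 L.
Step 1 — Isochoric: V stays 51.3 L; P/T = const ⇒ T₂ = 655 K, P₂ = 578 kPa.
W = 0 (no volume change).
ΔU = nCvΔT = 5.45×20.8×(655−368) = 32500 J.
Q = ΔU = 32500 J.
State after step 1: P = 578 kPa, V = 51.3 L, T = 655 K.
Step 2 — Polytropic n=1.47: T₂ = T₁(V₁/V₂)^(n−1) = 655×(5.29)^0.47 = 1430 K; P₂ = P₁(V₁/V₂)^n = 6690 kPa.
W = (P₁V₁−P₂V₂)/(n−1) = (578×51.3−6690×9.70)/0.47 = -75000 J.
ΔU = nCvΔT = 5.45×20.8×(1430−655) = 88100 J.
Q = ΔU + W = 13100 J.
Net over both steps: W = -75000 J, Q = 45600 J, ΔU = 121000 J.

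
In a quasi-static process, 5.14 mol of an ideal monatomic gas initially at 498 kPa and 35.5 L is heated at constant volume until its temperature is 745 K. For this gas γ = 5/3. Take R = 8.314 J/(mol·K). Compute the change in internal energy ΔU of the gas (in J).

T₁ = P₁V₁/(nR) = 498×35.5/(5.14×8.314) = 414 K.
Isochoric: V stays 35.5 L; P/T = const ⇒ T₂ = 745 K, P₂ = 897 kPa.
For an ideal gas ΔU = nCvΔT with Cv = (3/2)R = 12.5 J/(mol·K).
ΔU = 5.14×12.5×(745−414) = 21200 J.

21200 J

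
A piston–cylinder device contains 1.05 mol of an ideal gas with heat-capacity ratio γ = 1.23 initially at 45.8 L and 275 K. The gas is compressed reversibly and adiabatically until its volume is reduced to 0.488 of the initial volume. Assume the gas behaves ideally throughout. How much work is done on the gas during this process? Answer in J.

P₁ = nRT₁/V₁ = 1.05×8.314×275/45.8 = 52.4 kPa.
Adiabatic: TV^(γ−1) = const ⇒ T₂ = 275×(2.05)^0.230 = 324 K; PV^γ = const ⇒ P₂ = 127 kPa.
ΔU = nCvΔT = 1.05×36.1×(324−275) = 1870 J.
Q = 0 for an adiabatic process, so W = −ΔU = -1870 J.
Work done on the gas = −W_by = 1870 J.

1870 J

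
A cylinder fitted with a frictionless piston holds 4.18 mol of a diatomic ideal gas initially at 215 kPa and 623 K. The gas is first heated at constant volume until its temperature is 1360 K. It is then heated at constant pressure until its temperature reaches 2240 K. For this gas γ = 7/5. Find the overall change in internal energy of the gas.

V₁ = nRT₁/P₁ = 4.18×8.314×623/215 = 101 L.
Step 1 — Isochoric: V stays 101 L; P/T = const ⇒ T₂ = 1360 K, P₂ = 469 kPa.
W = 0 (no volume change).
ΔU = nCvΔT = 4.18×20.8×(1360−623) = 64000 J.
Q = ΔU = 64000 J.
State after step 1: P = 469 kPa, V = 101 L, T = 1360 K.
Step 2 — Isobaric: P stays 469 kPa; V/T = const ⇒ T₂ = 2240 K, V₂ = 166 L.
W = PΔV = 469×(166−101) kPa·L = 30600 J.
ΔU = nCvΔT = 4.18×20.8×(2240−1360) = 76500 J.
Q = ΔU + W = nCpΔT = 107000 J.
Net over both steps: W = 30600 J, Q = 171000 J, ΔU = 140000 J.

140000 J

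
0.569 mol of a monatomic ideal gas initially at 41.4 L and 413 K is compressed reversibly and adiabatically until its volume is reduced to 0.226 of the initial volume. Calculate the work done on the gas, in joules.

P₁ = nRT₁/V₁ = 0.569×8.314×413/41.4 = 47.2 kPa.
Adiabatic: TV^(γ−1) = const ⇒ T₂ = 413×(4.42)^0.667 = 1110 K; PV^γ = const ⇒ P₂ = 563 kPa.
ΔU = nCvΔT = 0.569×12.5×(1110−413) = 4970 J.
Q = 0 for an adiabatic process, so W = −ΔU = -4970 J.
Work done on the gas = −W_by = 4970 J.

4970 J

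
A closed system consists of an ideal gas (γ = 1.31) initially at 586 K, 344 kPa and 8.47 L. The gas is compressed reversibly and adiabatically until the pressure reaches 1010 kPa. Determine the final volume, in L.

Adiabatic: T₂/T₁ = (P₂/P₁)^((γ−1)/γ) ⇒ T₂ = 586×(2.94)^0.237 = 756 K; V₂ = 3.72 L.

3.72 L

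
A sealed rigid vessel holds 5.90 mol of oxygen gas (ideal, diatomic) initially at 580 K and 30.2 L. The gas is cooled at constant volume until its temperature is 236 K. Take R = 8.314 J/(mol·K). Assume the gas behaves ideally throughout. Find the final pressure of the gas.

383 kPa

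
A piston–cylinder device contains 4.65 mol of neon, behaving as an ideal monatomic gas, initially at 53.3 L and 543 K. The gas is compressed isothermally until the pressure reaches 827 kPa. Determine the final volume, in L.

25.4 L

P₁ = nRT₁/V₁ = 4.65×8.314×543/53.3 = 394 kPa.
Isothermal: T stays 543 K; PV = const ⇒ V₂ = 25.4 L, P₂ = 827 kPa.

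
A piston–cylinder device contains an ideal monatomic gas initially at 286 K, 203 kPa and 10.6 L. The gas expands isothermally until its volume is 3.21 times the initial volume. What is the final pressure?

Isothermal: T stays 286 K; PV = const ⇒ V₂ = 34.0 L, P₂ = 63.2 kPa.

63.2 kPa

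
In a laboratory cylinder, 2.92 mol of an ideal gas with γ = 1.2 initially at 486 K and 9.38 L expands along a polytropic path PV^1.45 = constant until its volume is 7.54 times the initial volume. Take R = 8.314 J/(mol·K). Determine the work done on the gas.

-15700 J

P₁ = nRT₁/V₁ = 2.92×8.314×486/9.38 = 1260 kPa.
Polytropic n=1.45: T₂ = T₁(V₁/V₂)^(n−1) = 486×(0.133)^0.45 = 196 K; P₂ = P₁(V₁/V₂)^n = 67.2 kPa.
W = (P₁V₁−P₂V₂)/(n−1) = (1260×9.38−67.2×70.7)/0.45 = 15700 J.
Work done on the gas = −W_by = -15700 J.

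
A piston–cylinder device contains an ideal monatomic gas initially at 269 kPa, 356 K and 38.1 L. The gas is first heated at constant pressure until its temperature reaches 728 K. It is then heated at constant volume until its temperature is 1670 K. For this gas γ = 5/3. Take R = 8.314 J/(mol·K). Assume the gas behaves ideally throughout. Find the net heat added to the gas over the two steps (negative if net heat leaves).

67500 J

n = P₁V₁/(RT₁) = 269×38.1/(8.314×356) = 3.46 mol.
Step 1 — Isobaric: P stays 269 kPa; V/T = const ⇒ T₂ = 728 K, V₂ = 77.9 L.
W = PΔV = 269×(77.9−38.1) kPa·L = 10700 J.
ΔU = nCvΔT = 3.46×12.5×(728−356) = 16100 J.
Q = ΔU + W = nCpΔT = 26800 J.
State after step 1: P = 269 kPa, V = 77.9 L, T = 728 K.
Step 2 — Isochoric: V stays 77.9 L; P/T = const ⇒ T₂ = 1670 K, P₂ = 617 kPa.
W = 0 (no volume change).
ΔU = nCvΔT = 3.46×12.5×(1670−728) = 40700 J.
Q = ΔU = 40700 J.
Net over both steps: W = 10700 J, Q = 67500 J, ΔU = 56700 J.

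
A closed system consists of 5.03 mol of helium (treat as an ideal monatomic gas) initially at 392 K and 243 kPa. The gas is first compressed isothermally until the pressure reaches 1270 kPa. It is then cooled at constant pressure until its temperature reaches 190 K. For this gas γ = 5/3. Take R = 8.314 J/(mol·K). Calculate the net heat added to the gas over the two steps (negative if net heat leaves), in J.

-48200 J

V₁ = nRT₁/P₁ = 5.03×8.314×392/243 = 67.5 L.
Step 1 — Isothermal: T stays 392 K; PV = const ⇒ V₂ = 12.9 L, P₂ = 1270 kPa.
ΔU = 0 (ideal gas, T constant).
W = nRT ln(V₂/V₁) = 5.03×8.314×392×ln(0.191) = -27100 J.
Q = ΔU + W = -27100 J.
State after step 1: P = 1270 kPa, V = 12.9 L, T = 392 K.
Step 2 — Isobaric: P stays 1270 kPa; V/T = const ⇒ T₂ = 190 K, V₂ = 6.26 L.
W = PΔV = 1270×(6.26−12.9) kPa·L = -8450 J.
ΔU = nCvΔT = 5.03×12.5×(190−392) = -12700 J.
Q = ΔU + W = nCpΔT = -21100 J.
Net over both steps: W = -35600 J, Q = -48200 J, ΔU = -12700 J.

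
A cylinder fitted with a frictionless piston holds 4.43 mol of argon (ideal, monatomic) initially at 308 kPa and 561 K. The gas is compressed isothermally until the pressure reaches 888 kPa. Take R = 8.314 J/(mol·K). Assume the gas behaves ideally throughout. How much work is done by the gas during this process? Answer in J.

V₁ = nRT₁/P₁ = 4.43×8.314×561/308 = 67.1 L.
Isothermal: T stays 561 K; PV = const ⇒ V₂ = 23.3 L, P₂ = 888 kPa.
W = nRT ln(V₂/V₁) = 4.43×8.314×561×ln(0.347) = -21900 J.

-21900 J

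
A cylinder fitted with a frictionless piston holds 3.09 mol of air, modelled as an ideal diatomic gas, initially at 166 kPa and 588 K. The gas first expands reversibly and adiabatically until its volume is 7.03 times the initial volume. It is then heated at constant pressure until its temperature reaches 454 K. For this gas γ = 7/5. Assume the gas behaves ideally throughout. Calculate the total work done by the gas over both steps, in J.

V₁ = nRT₁/P₁ = 3.09×8.314×588/166 = 91.0 L.
Step 1 — Adiabatic: TV^(γ−1) = const ⇒ T₂ = 588×(0.142)^0.400 = 270 K; PV^γ = const ⇒ P₂ = 10.8 kPa.
ΔU = nCvΔT = 3.09×20.8×(270−588) = -20500 J.
Q = 0 for an adiabatic process, so W = −ΔU = 20500 J.
State after step 1: P = 10.8 kPa, V = 640 L, T = 270 K.
Step 2 — Isobaric: P stays 10.8 kPa; V/T = const ⇒ T₂ = 454 K, V₂ = 1080 L.
W = PΔV = 10.8×(1080−640) kPa·L = 4740 J.
ΔU = nCvΔT = 3.09×20.8×(454−270) = 11800 J.
Q = ΔU + W = nCpΔT = 16600 J.
Net over both steps: W = 25200 J, Q = 16600 J, ΔU = -8610 J.

25200 J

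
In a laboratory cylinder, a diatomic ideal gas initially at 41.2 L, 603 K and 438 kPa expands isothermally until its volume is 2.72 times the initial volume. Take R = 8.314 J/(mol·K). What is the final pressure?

161 kPa

Isothermal: T stays 603 K; PV = const ⇒ V₂ = 112 L, P₂ = 161 kPa.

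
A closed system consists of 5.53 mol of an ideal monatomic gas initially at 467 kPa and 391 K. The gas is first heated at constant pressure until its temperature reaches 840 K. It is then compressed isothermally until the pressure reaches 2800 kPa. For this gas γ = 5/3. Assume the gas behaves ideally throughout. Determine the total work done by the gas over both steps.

-48500 J

V₁ = nRT₁/P₁ = 5.53×8.314×391/467 = 38.5 L.
Step 1 — Isobaric: P stays 467 kPa; V/T = const ⇒ T₂ = 840 K, V₂ = 82.7 L.
W = PΔV = 467×(82.7−38.5) kPa·L = 20600 J.
ΔU = nCvΔT = 5.53×12.5×(840−391) = 31000 J.
Q = ΔU + W = nCpΔT = 51600 J.
State after step 1: P = 467 kPa, V = 82.7 L, T = 840 K.
Step 2 — Isothermal: T stays 840 K; PV = const ⇒ V₂ = 13.8 L, P₂ = 2800 kPa.
ΔU = 0 (ideal gas, T constant).
W = nRT ln(V₂/V₁) = 5.53×8.314×840×ln(0.167) = -69200 J.
Q = ΔU + W = -69200 J.
Net over both steps: W = -48500 J, Q = -17600 J, ΔU = 31000 J.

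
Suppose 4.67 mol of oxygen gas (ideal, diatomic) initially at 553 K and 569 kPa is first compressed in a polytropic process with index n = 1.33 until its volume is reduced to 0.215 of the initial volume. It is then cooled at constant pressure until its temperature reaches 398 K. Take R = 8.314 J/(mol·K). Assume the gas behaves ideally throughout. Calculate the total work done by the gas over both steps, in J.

V₁ = nRT₁/P₁ = 4.67×8.314×553/569 = 37.7 L.
Step 1 — Polytropic n=1.33: T₂ = T₁(V₁/V₂)^(n−1) = 553×(4.65)^0.33 = 918 K; P₂ = P₁(V₁/V₂)^n = 4400 kPa.
W = (P₁V₁−P₂V₂)/(n−1) = (569×37.7−4400×8.11)/0.33 = -43000 J.
ΔU = nCvΔT = 4.67×20.8×(918−553) = 35500 J.
Q = ΔU + W = -7520 J.
State after step 1: P = 4400 kPa, V = 8.11 L, T = 918 K.
Step 2 — Isobaric: P stays 4400 kPa; V/T = const ⇒ T₂ = 398 K, V₂ = 3.52 L.
W = PΔV = 4400×(3.52−8.11) kPa·L = -20200 J.
ΔU = nCvΔT = 4.67×20.8×(398−918) = -50500 J.
Q = ΔU + W = nCpΔT = -70700 J.
Net over both steps: W = -63200 J, Q = -78200 J, ΔU = -15000 J.

-63200 J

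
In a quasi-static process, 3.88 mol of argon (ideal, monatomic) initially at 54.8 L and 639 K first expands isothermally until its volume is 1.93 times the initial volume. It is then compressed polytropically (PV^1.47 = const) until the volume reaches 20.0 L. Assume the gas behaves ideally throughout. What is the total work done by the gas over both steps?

P₁ = nRT₁/V₁ = 3.88×8.314×639/54.8 = 376 kPa.
Step 1 — Isothermal: T stays 639 K; PV = const ⇒ V₂ = 106 L, P₂ = 195 kPa.
ΔU = 0 (ideal gas, T constant).
W = nRT ln(V₂/V₁) = 3.88×8.314×639×ln(1.93) = 13600 J.
Q = ΔU + W = 13600 J.
State after step 1: P = 195 kPa, V = 106 L, T = 639 K.
Step 2 — Polytropic n=1.47: T₂ = T₁(V₁/V₂)^(n−1) = 639×(5.29)^0.47 = 1400 K; P₂ = P₁(V₁/V₂)^n = 2250 kPa.
W = (P₁V₁−P₂V₂)/(n−1) = (195×106−2250×20.0)/0.47 = -52100 J.
ΔU = nCvΔT = 3.88×12.5×(1400−639) = 36700 J.
Q = ΔU + W = -15400 J.
Net over both steps: W = -38500 J, Q = -1810 J, ΔU = 36700 J.

-38500 J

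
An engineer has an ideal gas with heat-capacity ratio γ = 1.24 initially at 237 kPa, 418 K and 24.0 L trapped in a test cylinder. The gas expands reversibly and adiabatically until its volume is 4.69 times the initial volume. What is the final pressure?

34.9 kPa

Adiabatic: TV^(γ−1) = const ⇒ T₂ = 418×(0.213)^0.240 = 288 K; PV^γ = const ⇒ P₂ = 34.9 kPa.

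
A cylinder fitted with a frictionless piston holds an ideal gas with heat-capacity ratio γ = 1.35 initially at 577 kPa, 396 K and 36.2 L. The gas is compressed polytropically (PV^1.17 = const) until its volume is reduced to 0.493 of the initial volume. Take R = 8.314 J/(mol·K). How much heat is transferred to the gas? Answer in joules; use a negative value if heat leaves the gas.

n = P₁V₁/(RT₁) = 577×36.2/(8.314×396) = 6.34 mol.
Polytropic n=1.17: T₂ = T₁(V₁/V₂)^(n−1) = 396×(2.03)^0.17 = 447 K; P₂ = P₁(V₁/V₂)^n = 1320 kPa.
W = (P₁V₁−P₂V₂)/(n−1) = (577×36.2−1320×17.8)/0.17 = -15700 J.
ΔU = nCvΔT = 6.34×23.8×(447−396) = 7620 J.
Q = ΔU + W = -8070 J.

-8070 J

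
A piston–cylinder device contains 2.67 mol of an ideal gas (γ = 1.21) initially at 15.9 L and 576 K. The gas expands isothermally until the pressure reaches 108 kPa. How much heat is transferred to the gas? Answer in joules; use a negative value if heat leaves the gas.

P₁ = nRT₁/V₁ = 2.67×8.314×576/15.9 = 804 kPa.
Isothermal: T stays 576 K; PV = const ⇒ V₂ = 118 L, P₂ = 108 kPa.
ΔU = 0 (ideal gas, T constant).
W = nRT ln(V₂/V₁) = 2.67×8.314×576×ln(7.45) = 25700 J.
Q = ΔU + W = 25700 J.

25700 J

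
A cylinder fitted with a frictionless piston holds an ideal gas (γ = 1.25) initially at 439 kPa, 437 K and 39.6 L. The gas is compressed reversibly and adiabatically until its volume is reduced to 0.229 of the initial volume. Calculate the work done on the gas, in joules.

n = P₁V₁/(RT₁) = 439×39.6/(8.314×437) = 4.78 mol.
Adiabatic: TV^(γ−1) = const ⇒ T₂ = 437×(4.37)^0.250 = 632 K; PV^γ = const ⇒ P₂ = 2770 kPa.
ΔU = nCvΔT = 4.78×33.3×(632−437) = 31000 J.
Q = 0 for an adiabatic process, so W = −ΔU = -31000 J.
Work done on the gas = −W_by = 31000 J.

31000 J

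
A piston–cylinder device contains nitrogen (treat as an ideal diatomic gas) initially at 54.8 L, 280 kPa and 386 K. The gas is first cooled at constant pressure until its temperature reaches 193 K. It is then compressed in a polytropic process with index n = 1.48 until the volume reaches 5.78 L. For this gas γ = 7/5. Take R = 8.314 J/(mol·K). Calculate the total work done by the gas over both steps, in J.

-25400 J

n = P₁V₁/(RT₁) = 280×54.8/(8.314×386) = 4.78 mol.
Step 1 — Isobaric: P stays 280 kPa; V/T = const ⇒ T₂ = 193 K, V₂ = 27.4 L.
W = PΔV = 280×(27.4−54.8) kPa·L = -7670 J.
ΔU = nCvΔT = 4.78×20.8×(193−386) = -19200 J.
Q = ΔU + W = nCpΔT = -26900 J.
State after step 1: P = 280 kPa, V = 27.4 L, T = 193 K.
Step 2 — Polytropic n=1.48: T₂ = T₁(V₁/V₂)^(n−1) = 193×(4.74)^0.48 = 407 K; P₂ = P₁(V₁/V₂)^n = 2800 kPa.
W = (P₁V₁−P₂V₂)/(n−1) = (280×27.4−2800×5.78)/0.48 = -17800 J.
ΔU = nCvΔT = 4.78×20.8×(407−193) = 21300 J.
Q = ΔU + W = 3550 J.
Net over both steps: W = -25400 J, Q = -23300 J, ΔU = 2120 J.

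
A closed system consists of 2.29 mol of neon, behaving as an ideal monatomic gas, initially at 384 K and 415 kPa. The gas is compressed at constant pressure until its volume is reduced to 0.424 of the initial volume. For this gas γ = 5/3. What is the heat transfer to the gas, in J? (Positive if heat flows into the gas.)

-10500 J

V₁ = nRT₁/P₁ = 2.29×8.314×384/415 = 17.6 L.
Isobaric: P stays 415 kPa; V/T = const ⇒ T₂ = 163 K, V₂ = 7.47 L.
W = PΔV = 415×(7.47−17.6) kPa·L = -4210 J.
ΔU = nCvΔT = 2.29×12.5×(163−384) = -6320 J.
Q = ΔU + W = nCpΔT = -10500 J.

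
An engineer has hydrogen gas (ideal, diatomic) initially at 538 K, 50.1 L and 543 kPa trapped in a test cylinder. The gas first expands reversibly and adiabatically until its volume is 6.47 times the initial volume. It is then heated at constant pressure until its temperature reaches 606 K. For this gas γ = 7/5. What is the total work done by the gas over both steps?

53500 J

n = P₁V₁/(RT₁) = 543×50.1/(8.314×538) = 6.08 mol.
Step 1 — Adiabatic: TV^(γ−1) = const ⇒ T₂ = 538×(0.155)^0.400 = 255 K; PV^γ = const ⇒ P₂ = 39.8 kPa.
ΔU = nCvΔT = 6.08×20.8×(255−538) = -35800 J.
Q = 0 for an adiabatic process, so W = −ΔU = 35800 J.
State after step 1: P = 39.8 kPa, V = 324 L, T = 255 K.
Step 2 — Isobaric: P stays 39.8 kPa; V/T = const ⇒ T₂ = 606 K, V₂ = 771 L.
W = PΔV = 39.8×(771−324) kPa·L = 17800 J.
ΔU = nCvΔT = 6.08×20.8×(606−255) = 44400 J.
Q = ΔU + W = nCpΔT = 62100 J.
Net over both steps: W = 53500 J, Q = 62100 J, ΔU = 8600 J.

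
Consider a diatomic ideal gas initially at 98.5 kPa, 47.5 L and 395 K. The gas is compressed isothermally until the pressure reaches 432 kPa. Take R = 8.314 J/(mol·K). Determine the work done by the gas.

-6920 J

n = P₁V₁/(RT₁) = 98.5×47.5/(8.314×395) = 1.42 mol.
Isothermal: T stays 395 K; PV = const ⇒ V₂ = 10.8 L, P₂ = 432 kPa.
W = nRT ln(V₂/V₁) = 1.42×8.314×395×ln(0.228) = -6920 J.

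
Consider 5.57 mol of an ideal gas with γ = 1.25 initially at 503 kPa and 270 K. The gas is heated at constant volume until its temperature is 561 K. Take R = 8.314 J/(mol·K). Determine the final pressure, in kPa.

V₁ = nRT₁/P₁ = 5.57×8.314×270/503 = 24.9 L.
Isochoric: V stays 24.9 L; P/T = const ⇒ T₂ = 561 K, P₂ = 1050 kPa.

1050 kPa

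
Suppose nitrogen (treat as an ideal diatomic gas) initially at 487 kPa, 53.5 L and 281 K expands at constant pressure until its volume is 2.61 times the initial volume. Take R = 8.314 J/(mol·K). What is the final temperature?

Isobaric: P stays 487 kPa; V/T = const ⇒ T₂ = 733 K, V₂ = 140 L.

733 K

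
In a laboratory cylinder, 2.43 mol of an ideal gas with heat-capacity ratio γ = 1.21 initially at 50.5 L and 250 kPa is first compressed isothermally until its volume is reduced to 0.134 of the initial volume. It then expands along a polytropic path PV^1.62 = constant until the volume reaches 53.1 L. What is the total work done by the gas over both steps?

T₁ = P₁V₁/(nR) = 250×50.5/(2.43×8.314) = 625 K.
Step 1 — Isothermal: T stays 625 K; PV = const ⇒ V₂ = 6.77 L, P₂ = 1870 kPa.
ΔU = 0 (ideal gas, T constant).
W = nRT ln(V₂/V₁) = 2.43×8.314×625×ln(0.134) = -25400 J.
Q = ΔU + W = -25400 J.
State after step 1: P = 1870 kPa, V = 6.77 L, T = 625 K.
Step 2 — Polytropic n=1.62: T₂ = T₁(V₁/V₂)^(n−1) = 625×(0.127)^0.62 = 174 K; P₂ = P₁(V₁/V₂)^n = 66.3 kPa.
W = (P₁V₁−P₂V₂)/(n−1) = (1870×6.77−66.3×53.1)/0.62 = 14700 J.
ΔU = nCvΔT = 2.43×39.6×(174−625) = -43400 J.
Q = ΔU + W = -28700 J.
Net over both steps: W = -10700 J, Q = -54000 J, ΔU = -43400 J.

-10700 J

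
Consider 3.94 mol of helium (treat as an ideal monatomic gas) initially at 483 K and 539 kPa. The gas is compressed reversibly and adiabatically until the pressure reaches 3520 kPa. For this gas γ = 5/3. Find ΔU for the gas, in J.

26500 J

V₁ = nRT₁/P₁ = 3.94×8.314×483/539 = 29.4 L.
Adiabatic: T₂/T₁ = (P₂/P₁)^((γ−1)/γ) ⇒ T₂ = 483×(6.53)^0.400 = 1020 K; V₂ = 9.52 L.
For an ideal gas ΔU = nCvΔT with Cv = (3/2)R = 12.5 J/(mol·K).
ΔU = 3.94×12.5×(1020−483) = 26500 J.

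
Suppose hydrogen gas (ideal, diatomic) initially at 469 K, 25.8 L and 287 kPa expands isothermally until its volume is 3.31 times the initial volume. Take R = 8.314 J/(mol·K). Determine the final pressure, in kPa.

Isothermal: T stays 469 K; PV = const ⇒ V₂ = 85.4 L, P₂ = 86.7 kPa.

86.7 kPa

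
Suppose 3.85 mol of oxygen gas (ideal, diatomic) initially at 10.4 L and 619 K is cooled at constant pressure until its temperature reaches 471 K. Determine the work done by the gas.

P₁ = nRT₁/V₁ = 3.85×8.314×619/10.4 = 1910 kPa.
Isobaric: P stays 1910 kPa; V/T = const ⇒ T₂ = 471 K, V₂ = 7.91 L.
W = PΔV = 1910×(7.91−10.4) kPa·L = -4740 J.

-4740 J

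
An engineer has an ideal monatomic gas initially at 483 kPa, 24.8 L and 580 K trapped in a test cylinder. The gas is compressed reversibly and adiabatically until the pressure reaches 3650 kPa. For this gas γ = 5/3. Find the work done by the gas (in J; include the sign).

-22400 J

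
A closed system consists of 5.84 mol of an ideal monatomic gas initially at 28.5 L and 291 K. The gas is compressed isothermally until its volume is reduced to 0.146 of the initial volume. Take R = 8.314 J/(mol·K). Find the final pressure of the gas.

3400 kPa

P₁ = nRT₁/V₁ = 5.84×8.314×291/28.5 = 496 kPa.
Isothermal: T stays 291 K; PV = const ⇒ V₂ = 4.16 L, P₂ = 3400 kPa.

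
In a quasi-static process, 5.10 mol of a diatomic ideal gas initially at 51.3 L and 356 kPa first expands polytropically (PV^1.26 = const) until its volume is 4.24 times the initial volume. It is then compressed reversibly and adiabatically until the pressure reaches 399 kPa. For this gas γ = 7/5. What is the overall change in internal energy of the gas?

T₁ = P₁V₁/(nR) = 356×51.3/(5.10×8.314) = 431 K.
Step 1 — Polytropic n=1.26: T₂ = T₁(V₁/V₂)^(n−1) = 431×(0.236)^0.26 = 296 K; P₂ = P₁(V₁/V₂)^n = 57.7 kPa.
W = (P₁V₁−P₂V₂)/(n−1) = (356×51.3−57.7×218)/0.26 = 22000 J.
ΔU = nCvΔT = 5.10×20.8×(296−431) = -14300 J.
Q = ΔU + W = 7700 J.
State after step 1: P = 57.7 kPa, V = 218 L, T = 296 K.
Step 2 — Adiabatic: T₂/T₁ = (P₂/P₁)^((γ−1)/γ) ⇒ T₂ = 296×(6.92)^0.286 = 514 K; V₂ = 54.6 L.
ΔU = nCvΔT = 5.10×20.8×(514−296) = 23100 J.
Q = 0 for an adiabatic process, so W = −ΔU = -23100 J.
Net over both steps: W = -1140 J, Q = 7700 J, ΔU = 8840 J.

8840 J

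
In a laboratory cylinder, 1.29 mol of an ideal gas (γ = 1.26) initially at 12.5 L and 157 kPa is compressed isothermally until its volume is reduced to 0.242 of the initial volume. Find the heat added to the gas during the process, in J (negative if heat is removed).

T₁ = P₁V₁/(nR) = 157×12.5/(1.29×8.314) = 183 K.
Isothermal: T stays 183 K; PV = const ⇒ V₂ = 3.02 L, P₂ = 649 kPa.
ΔU = 0 (ideal gas, T constant).
W = nRT ln(V₂/V₁) = 1.29×8.314×183×ln(0.242) = -2780 J.
Q = ΔU + W = -2780 J.

-2780 J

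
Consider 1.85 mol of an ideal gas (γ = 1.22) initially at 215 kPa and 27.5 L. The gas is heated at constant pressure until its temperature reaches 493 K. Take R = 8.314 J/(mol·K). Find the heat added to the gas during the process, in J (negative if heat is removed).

T₁ = P₁V₁/(nR) = 215×27.5/(1.85×8.314) = 384 K.
Isobaric: P stays 215 kPa; V/T = const ⇒ T₂ = 493 K, V₂ = 35.3 L.
W = PΔV = 215×(35.3−27.5) kPa·L = 1670 J.
ΔU = nCvΔT = 1.85×37.8×(493−384) = 7590 J.
Q = ΔU + W = nCpΔT = 9260 J.

9260 J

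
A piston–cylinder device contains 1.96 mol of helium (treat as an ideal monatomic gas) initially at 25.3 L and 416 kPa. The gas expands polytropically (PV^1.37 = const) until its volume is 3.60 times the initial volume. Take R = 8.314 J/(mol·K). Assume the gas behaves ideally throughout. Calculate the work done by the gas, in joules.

10700 J

T₁ = P₁V₁/(nR) = 416×25.3/(1.96×8.314) = 646 K.
Polytropic n=1.37: T₂ = T₁(V₁/V₂)^(n−1) = 646×(0.278)^0.37 = 402 K; P₂ = P₁(V₁/V₂)^n = 71.9 kPa.
W = (P₁V₁−P₂V₂)/(n−1) = (416×25.3−71.9×91.1)/0.37 = 10700 J.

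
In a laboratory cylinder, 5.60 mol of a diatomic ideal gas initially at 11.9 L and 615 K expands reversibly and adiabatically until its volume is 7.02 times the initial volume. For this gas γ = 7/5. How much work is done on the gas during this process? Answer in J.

-38800 J

P₁ = nRT₁/V₁ = 5.60×8.314×615/11.9 = 2410 kPa.
Adiabatic: TV^(γ−1) = const ⇒ T₂ = 615×(0.142)^0.400 = 282 K; PV^γ = const ⇒ P₂ = 157 kPa.
ΔU = nCvΔT = 5.60×20.8×(282−615) = -38800 J.
Q = 0 for an adiabatic process, so W = −ΔU = 38800 J.
Work done on the gas = −W_by = -38800 J.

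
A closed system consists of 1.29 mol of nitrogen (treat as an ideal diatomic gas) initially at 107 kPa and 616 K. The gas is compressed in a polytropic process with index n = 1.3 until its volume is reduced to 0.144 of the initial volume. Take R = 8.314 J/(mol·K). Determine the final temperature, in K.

1100 K

V₁ = nRT₁/P₁ = 1.29×8.314×616/107 = 61.7 L.
Polytropic n=1.3: T₂ = T₁(V₁/V₂)^(n−1) = 616×(6.94)^0.30 = 1100 K; P₂ = P₁(V₁/V₂)^n = 1330 kPa.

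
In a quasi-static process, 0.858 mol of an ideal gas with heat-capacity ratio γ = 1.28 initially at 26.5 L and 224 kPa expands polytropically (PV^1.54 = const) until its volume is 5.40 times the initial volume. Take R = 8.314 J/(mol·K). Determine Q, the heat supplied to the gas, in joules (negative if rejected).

-6100 J

T₁ = P₁V₁/(nR) = 224×26.5/(0.858×8.314) = 832 K.
Polytropic n=1.54: T₂ = T₁(V₁/V₂)^(n−1) = 832×(0.185)^0.54 = 335 K; P₂ = P₁(V₁/V₂)^n = 16.7 kPa.
W = (P₁V₁−P₂V₂)/(n−1) = (224×26.5−16.7×143)/0.54 = 6570 J.
ΔU = nCvΔT = 0.858×29.7×(335−832) = -12700 J.
Q = ΔU + W = -6100 J.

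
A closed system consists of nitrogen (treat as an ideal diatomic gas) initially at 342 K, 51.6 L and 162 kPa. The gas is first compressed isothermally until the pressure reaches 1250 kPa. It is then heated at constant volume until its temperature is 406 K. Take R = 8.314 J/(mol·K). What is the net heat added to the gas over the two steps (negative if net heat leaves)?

-13200 J

n = P₁V₁/(RT₁) = 162×51.6/(8.314×342) = 2.94 mol.
Step 1 — Isothermal: T stays 342 K; PV = const ⇒ V₂ = 6.69 L, P₂ = 1250 kPa.
ΔU = 0 (ideal gas, T constant).
W = nRT ln(V₂/V₁) = 2.94×8.314×342×ln(0.130) = -17100 J.
Q = ΔU + W = -17100 J.
State after step 1: P = 1250 kPa, V = 6.69 L, T = 342 K.
Step 2 — Isochoric: V stays 6.69 L; P/T = const ⇒ T₂ = 406 K, P₂ = 1480 kPa.
W = 0 (no volume change).
ΔU = nCvΔT = 2.94×20.8×(406−342) = 3910 J.
Q = ΔU = 3910 J.
Net over both steps: W = -17100 J, Q = -13200 J, ΔU = 3910 J.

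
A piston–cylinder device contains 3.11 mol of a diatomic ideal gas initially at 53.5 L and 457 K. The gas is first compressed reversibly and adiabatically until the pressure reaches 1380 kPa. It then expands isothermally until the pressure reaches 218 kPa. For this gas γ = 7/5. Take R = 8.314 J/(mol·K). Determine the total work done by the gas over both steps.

16500 J

P₁ = nRT₁/V₁ = 3.11×8.314×457/53.5 = 221 kPa.
Step 1 — Adiabatic: T₂/T₁ = (P₂/P₁)^((γ−1)/γ) ⇒ T₂ = 457×(6.25)^0.286 = 771 K; V₂ = 14.5 L.
ΔU = nCvΔT = 3.11×20.8×(771−457) = 20300 J.
Q = 0 for an adiabatic process, so W = −ΔU = -20300 J.
State after step 1: P = 1380 kPa, V = 14.5 L, T = 771 K.
Step 2 — Isothermal: T stays 771 K; PV = const ⇒ V₂ = 91.5 L, P₂ = 218 kPa.
ΔU = 0 (ideal gas, T constant).
W = nRT ln(V₂/V₁) = 3.11×8.314×771×ln(6.33) = 36800 J.
Q = ΔU + W = 36800 J.
Net over both steps: W = 16500 J, Q = 36800 J, ΔU = 20300 J.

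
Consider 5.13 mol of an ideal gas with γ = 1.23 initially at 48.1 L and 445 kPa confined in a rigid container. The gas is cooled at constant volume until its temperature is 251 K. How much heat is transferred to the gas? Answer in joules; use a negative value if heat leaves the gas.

-46500 J

T₁ = P₁V₁/(nR) = 445×48.1/(5.13×8.314) = 502 K.
Isochoric: V stays 48.1 L; P/T = const ⇒ T₂ = 251 K, P₂ = 223 kPa.
W = 0 (no volume change).
ΔU = nCvΔT = 5.13×36.1×(251−502) = -46500 J.
Q = ΔU = -46500 J.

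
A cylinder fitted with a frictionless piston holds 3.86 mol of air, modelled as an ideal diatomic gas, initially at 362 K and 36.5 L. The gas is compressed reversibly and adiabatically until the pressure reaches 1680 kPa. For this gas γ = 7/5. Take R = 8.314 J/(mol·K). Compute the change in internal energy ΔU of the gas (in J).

P₁ = nRT₁/V₁ = 3.86×8.314×362/36.5 = 318 kPa.
Adiabatic: T₂/T₁ = (P₂/P₁)^((γ−1)/γ) ⇒ T₂ = 362×(5.28)^0.286 = 582 K; V₂ = 11.1 L.
For an ideal gas ΔU = nCvΔT with Cv = (5/2)R = 20.8 J/(mol·K).
ΔU = 3.86×20.8×(582−362) = 17700 J.

17700 J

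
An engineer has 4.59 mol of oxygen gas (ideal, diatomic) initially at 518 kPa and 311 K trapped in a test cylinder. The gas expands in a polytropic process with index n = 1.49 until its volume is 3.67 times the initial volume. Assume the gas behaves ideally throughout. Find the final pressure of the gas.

74.6 kPa

V₁ = nRT₁/P₁ = 4.59×8.314×311/518 = 22.9 L.
Polytropic n=1.49: T₂ = T₁(V₁/V₂)^(n−1) = 311×(0.272)^0.49 = 164 K; P₂ = P₁(V₁/V₂)^n = 74.6 kPa.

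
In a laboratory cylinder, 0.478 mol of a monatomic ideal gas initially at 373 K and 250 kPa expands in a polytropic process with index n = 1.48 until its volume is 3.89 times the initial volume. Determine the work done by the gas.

1480 J

V₁ = nRT₁/P₁ = 0.478×8.314×373/250 = 5.93 L.
Polytropic n=1.48: T₂ = T₁(V₁/V₂)^(n−1) = 373×(0.257)^0.48 = 194 K; P₂ = P₁(V₁/V₂)^n = 33.5 kPa.
W = (P₁V₁−P₂V₂)/(n−1) = (250×5.93−33.5×23.1)/0.48 = 1480 J.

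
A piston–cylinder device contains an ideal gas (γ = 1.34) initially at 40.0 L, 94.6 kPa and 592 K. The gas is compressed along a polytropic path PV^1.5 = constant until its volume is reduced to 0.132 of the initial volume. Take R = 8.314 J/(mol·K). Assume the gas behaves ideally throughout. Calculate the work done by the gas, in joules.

-13300 J

n = P₁V₁/(RT₁) = 94.6×40.0/(8.314×592) = 0.769 mol.
Polytropic n=1.5: T₂ = T₁(V₁/V₂)^(n−1) = 592×(7.58)^0.50 = 1630 K; P₂ = P₁(V₁/V₂)^n = 1970 kPa.
W = (P₁V₁−P₂V₂)/(n−1) = (94.6×40.0−1970×5.28)/0.50 = -13300 J.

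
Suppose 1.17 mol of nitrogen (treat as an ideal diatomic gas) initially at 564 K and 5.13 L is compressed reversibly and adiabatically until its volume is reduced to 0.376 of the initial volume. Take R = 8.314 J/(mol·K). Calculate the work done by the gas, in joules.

P₁ = nRT₁/V₁ = 1.17×8.314×564/5.13 = 1070 kPa.
Adiabatic: TV^(γ−1) = const ⇒ T₂ = 564×(2.66)^0.400 = 834 K; PV^γ = const ⇒ P₂ = 4210 kPa.
ΔU = nCvΔT = 1.17×20.8×(834−564) = 6570 J.
Q = 0 for an adiabatic process, so W = −ΔU = -6570 J.

-6570 J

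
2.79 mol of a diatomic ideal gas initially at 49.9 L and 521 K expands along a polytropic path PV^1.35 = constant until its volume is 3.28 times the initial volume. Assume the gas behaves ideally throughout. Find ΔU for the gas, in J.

P₁ = nRT₁/V₁ = 2.79×8.314×521/49.9 = 242 kPa.
Polytropic n=1.35: T₂ = T₁(V₁/V₂)^(n−1) = 521×(0.305)^0.35 = 344 K; P₂ = P₁(V₁/V₂)^n = 48.7 kPa.
For an ideal gas ΔU = nCvΔT with Cv = (5/2)R = 20.8 J/(mol·K).
ΔU = 2.79×20.8×(344−521) = -10300 J.

-10300 J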